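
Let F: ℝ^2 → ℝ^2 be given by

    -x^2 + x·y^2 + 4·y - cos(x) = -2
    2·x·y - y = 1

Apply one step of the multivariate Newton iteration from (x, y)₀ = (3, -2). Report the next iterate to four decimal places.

(0.6256, -1.6995)

At (3, -2): F = (-2.010008, -11.0000).
Jacobian J = [[-2·x + y^2 + sin(x), 2·x·y + 4], [2·y, 2·x - 1]].
At the point, J = [[-1.858880, -8.0000], [-4.0000, 5.0000]] (det J = -41.294400).
Solving J·Δ = −F gives Δ = (-2.3744, 0.3005).
Then the next iterate is (x, y)₁ = (0.6256, -1.6995).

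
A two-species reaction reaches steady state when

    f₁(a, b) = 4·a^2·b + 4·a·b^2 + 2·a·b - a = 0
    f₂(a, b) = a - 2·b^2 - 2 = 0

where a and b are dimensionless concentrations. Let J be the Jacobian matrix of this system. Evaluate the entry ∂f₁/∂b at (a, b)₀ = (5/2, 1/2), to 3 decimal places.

40.000

∂f₁/∂b = 4·a^2 + 8·a·b + 2·a.
At (5/2, 1/2) this is 40.000.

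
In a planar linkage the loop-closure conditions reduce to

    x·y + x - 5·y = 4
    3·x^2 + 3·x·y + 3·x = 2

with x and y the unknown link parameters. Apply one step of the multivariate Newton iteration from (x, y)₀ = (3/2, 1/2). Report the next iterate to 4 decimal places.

(1.1088, -0.8819)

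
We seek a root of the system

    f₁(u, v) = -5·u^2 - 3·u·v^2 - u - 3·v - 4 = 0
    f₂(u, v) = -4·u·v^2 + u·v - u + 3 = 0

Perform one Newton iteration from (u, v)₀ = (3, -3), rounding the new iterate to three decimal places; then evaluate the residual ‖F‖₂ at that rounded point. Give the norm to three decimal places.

At (3, -3): F = (-124.000, -117.000).
Jacobian J = [[-10·u - 3·v^2 - 1, -6·u·v - 3], [-4·v^2 + v - 1, -8·u·v + u]].
At the point, J = [[-58.000, 51.000], [-40.000, 75.000]] (det J = -2310.000).
Solving J·Δ = −F gives Δ = (-1.443, 0.790).
Then the next iterate is (u, v)₁ = (1.557, -2.210).
Re-evaluating at (1.557, -2.210): F = (-33.86188, -32.41614), so ‖F‖₂ = 46.877.

46.877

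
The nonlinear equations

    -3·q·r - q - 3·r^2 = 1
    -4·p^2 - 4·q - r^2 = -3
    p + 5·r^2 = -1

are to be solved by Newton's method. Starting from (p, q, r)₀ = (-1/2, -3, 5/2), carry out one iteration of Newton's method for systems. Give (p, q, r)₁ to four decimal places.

At (-1/2, -3, 5/2): F = (5.7500, 7.7500, 31.7500).
Jacobian J = [[0, -3·r - 1, -3·q - 6·r], [-8·p, -4, -2·r], [1, 0, 10·r]].
At the point, J = [[0.0000, -8.5000, -6.0000], [4.0000, -4.0000, -5.0000], [1.0000, 0.0000, 25.0000]] (det J = 868.5000).
Solving J·Δ = −F gives Δ = (-1.9105, 1.5190, -1.1936).
Then the next iterate is (p, q, r)₁ = (-2.4105, -1.4810, 1.3064).

(-2.4105, -1.4810, 1.3064)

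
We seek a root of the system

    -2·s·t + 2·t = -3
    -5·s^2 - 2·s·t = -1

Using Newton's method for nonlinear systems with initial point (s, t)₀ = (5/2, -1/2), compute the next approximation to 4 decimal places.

(1.1266, 0.5422)

At (5/2, -1/2): F = (4.5000, -27.7500).
Jacobian J = [[-2·t, -2·s + 2], [-10·s - 2·t, -2·s]].
At the point, J = [[1.0000, -3.0000], [-24.0000, -5.0000]] (det J = -77.0000).
Solving J·Δ = −F gives Δ = (-1.3734, 1.0422).
Then the next iterate is (s, t)₁ = (1.1266, 0.5422).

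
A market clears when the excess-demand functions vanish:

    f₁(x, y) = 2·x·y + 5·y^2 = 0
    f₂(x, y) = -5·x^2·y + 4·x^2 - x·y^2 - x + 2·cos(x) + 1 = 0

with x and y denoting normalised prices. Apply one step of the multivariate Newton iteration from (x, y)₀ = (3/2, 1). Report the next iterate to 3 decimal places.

(2.470, 0.235)

At (3/2, 1): F = (8.000, -4.10853).
Jacobian J = [[2·y, 2·x + 10·y], [-10·x·y + 8·x - y^2 - 2·sin(x) - 1, -5·x^2 - 2·x·y]].
At the point, J = [[2.000, 13.000], [-6.99499, -14.250]] (det J = 62.43487).
Solving J·Δ = −F gives Δ = (0.970, -0.765).
Then the next iterate is (x, y)₁ = (2.470, 0.235).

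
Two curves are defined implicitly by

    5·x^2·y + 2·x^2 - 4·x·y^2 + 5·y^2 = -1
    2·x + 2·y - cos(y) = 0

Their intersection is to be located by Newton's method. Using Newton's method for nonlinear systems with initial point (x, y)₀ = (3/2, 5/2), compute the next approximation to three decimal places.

(1.047, -0.538)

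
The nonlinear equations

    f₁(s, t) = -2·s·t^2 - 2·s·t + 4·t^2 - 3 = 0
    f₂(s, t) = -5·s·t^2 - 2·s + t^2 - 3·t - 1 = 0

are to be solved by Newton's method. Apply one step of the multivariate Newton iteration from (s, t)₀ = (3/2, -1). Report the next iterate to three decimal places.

(0.714, -0.800)

At (3/2, -1): F = (1.000, -7.500).
Jacobian J = [[-2·t^2 - 2·t, -4·s·t - 2·s + 8·t], [-5·t^2 - 2, -10·s·t + 2·t - 3]].
At the point, J = [[0.000, -5.000], [-7.000, 10.000]] (det J = -35.000).
Solving J·Δ = −F gives Δ = (-0.786, 0.200).
Then the next iterate is (s, t)₁ = (0.714, -0.800).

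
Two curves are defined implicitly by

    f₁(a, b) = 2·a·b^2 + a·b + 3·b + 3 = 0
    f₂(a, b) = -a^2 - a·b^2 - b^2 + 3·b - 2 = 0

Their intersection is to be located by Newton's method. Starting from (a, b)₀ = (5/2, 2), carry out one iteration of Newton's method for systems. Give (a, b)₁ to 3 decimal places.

(2.162, 0.799)

At (5/2, 2): F = (34.000, -16.250).
Jacobian J = [[2·b^2 + b, 4·a·b + a + 3], [-2·a - b^2, -2·a·b - 2·b + 3]].
At the point, J = [[10.000, 25.500], [-9.000, -11.000]] (det J = 119.500).
Solving J·Δ = −F gives Δ = (-0.338, -1.201).
Then the next iterate is (a, b)₁ = (2.162, 0.799).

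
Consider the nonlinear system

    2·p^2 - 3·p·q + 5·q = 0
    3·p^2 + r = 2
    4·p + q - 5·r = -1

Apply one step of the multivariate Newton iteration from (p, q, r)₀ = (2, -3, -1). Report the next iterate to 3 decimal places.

(1.173, -6.062, -0.074)

At (2, -3, -1): F = (11.000, 9.000, 11.000).
Jacobian J = [[4·p - 3·q, -3·p + 5, 0], [6·p, 0, 1], [4, 1, -5]].
At the point, J = [[17.000, -1.000, 0.000], [12.000, 0.000, 1.000], [4.000, 1.000, -5.000]] (det J = -81.000).
Solving J·Δ = −F gives Δ = (-0.827, -3.062, 0.926).
Then the next iterate is (p, q, r)₁ = (1.173, -6.062, -0.074).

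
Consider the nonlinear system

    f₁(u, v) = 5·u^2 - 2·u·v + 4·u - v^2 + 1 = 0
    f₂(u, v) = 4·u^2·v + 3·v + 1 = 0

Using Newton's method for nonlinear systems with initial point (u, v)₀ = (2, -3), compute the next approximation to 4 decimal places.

At (2, -3): F = (32.0000, -56.0000).
Jacobian J = [[10·u - 2·v + 4, -2·u - 2·v], [8·u·v, 4·u^2 + 3]].
At the point, J = [[30.0000, 2.0000], [-48.0000, 19.0000]] (det J = 666.0000).
Solving J·Δ = −F gives Δ = (-1.0811, 0.2162).
Then the next iterate is (u, v)₁ = (0.9189, -2.7838).

(0.9189, -2.7838)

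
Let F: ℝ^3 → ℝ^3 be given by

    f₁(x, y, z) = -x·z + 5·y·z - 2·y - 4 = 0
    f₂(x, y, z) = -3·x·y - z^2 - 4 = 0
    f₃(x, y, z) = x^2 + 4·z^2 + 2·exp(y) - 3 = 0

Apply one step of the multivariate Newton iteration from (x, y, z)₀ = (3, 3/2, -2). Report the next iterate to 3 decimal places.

(1.479, 0.139, -1.397)

At (3, 3/2, -2): F = (-16.000, -21.500, 30.96338).
Jacobian J = [[-z, 5·z - 2, -x + 5·y], [-3·y, -3·x, -2·z], [2·x, 2·exp(y), 8·z]].
At the point, J = [[2.000, -12.000, 4.500], [-4.500, -9.000, 4.000], [6.000, 8.96338, -16.000]] (det J = 853.78457).
Solving J·Δ = −F gives Δ = (-1.521, -1.361, 0.603).
Then the next iterate is (x, y, z)₁ = (1.479, 0.139, -1.397).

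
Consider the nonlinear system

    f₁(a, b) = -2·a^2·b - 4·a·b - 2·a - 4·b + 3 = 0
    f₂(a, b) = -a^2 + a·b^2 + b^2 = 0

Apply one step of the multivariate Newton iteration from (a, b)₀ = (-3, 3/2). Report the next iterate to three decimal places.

(1.400, 5.300)

At (-3, 3/2): F = (-6.000, -13.500).
Jacobian J = [[-4·a·b - 4·b - 2, -2·a^2 - 4·a - 4], [-2·a + b^2, 2·a·b + 2·b]].
At the point, J = [[10.000, -10.000], [8.250, -6.000]] (det J = 22.500).
Solving J·Δ = −F gives Δ = (4.400, 3.800).
Then the next iterate is (a, b)₁ = (1.400, 5.300).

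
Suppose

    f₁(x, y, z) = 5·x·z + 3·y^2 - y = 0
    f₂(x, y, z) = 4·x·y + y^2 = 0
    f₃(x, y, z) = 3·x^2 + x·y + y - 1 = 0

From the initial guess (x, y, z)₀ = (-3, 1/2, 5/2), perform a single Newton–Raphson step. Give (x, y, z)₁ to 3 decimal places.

At (-3, 1/2, 5/2): F = (-37.250, -5.750, 25.000).
Jacobian J = [[5·z, 6·y - 1, 5·x], [4·y, 4·x + 2·y, 0], [6·x + y, x + 1, 0]].
At the point, J = [[12.500, 2.000, -15.000], [2.000, -11.000, 0.000], [-17.500, -2.000, 0.000]] (det J = 2947.500).
Solving J·Δ = −F gives Δ = (1.458, -0.258, -1.303).
Then the next iterate is (x, y, z)₁ = (-1.542, 0.242, 1.197).

(-1.542, 0.242, 1.197)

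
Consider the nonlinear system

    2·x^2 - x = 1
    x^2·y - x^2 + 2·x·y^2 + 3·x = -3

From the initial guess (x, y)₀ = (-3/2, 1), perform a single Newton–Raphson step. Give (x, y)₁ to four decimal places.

At (-3/2, 1): F = (5.0000, -4.5000).
Jacobian J = [[4·x - 1, 0], [2·x·y - 2·x + 2·y^2 + 3, x^2 + 4·x·y]].
At the point, J = [[-7.0000, 0.0000], [5.0000, -3.7500]] (det J = 26.2500).
Solving J·Δ = −F gives Δ = (0.7143, -0.2476).
Then the next iterate is (x, y)₁ = (-0.7857, 0.7524).

(-0.7857, 0.7524)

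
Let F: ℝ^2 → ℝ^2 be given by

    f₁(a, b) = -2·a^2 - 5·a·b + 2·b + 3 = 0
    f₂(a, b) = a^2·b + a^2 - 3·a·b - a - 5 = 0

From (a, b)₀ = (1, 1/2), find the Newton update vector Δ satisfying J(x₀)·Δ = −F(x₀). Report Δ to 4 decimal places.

(1.1724, -2.7069)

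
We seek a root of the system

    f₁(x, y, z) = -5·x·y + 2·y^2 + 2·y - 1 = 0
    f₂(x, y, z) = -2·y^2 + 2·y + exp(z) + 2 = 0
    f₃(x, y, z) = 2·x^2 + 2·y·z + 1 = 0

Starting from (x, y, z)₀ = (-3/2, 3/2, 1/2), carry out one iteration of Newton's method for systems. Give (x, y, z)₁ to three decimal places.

At (-3/2, 3/2, 1/2): F = (17.750, 2.14872, 7.000).
Jacobian J = [[-5·y, -5·x + 4·y + 2, 0], [0, -4·y + 2, exp(z)], [4·x, 2·z, 2·y]].
At the point, J = [[-7.500, 15.500, 0.000], [0.000, -4.000, 1.64872], [-6.000, 1.000, 3.000]] (det J = -50.96567).
Solving J·Δ = −F gives Δ = (-3.204, -2.695, -7.843).
Then the next iterate is (x, y, z)₁ = (-4.704, -1.195, -7.343).

(-4.704, -1.195, -7.343)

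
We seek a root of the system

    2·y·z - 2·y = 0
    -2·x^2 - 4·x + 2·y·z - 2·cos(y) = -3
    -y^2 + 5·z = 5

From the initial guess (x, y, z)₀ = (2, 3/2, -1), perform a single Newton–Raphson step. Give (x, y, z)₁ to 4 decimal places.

At (2, 3/2, -1): F = (-6.0000, -16.141474, -12.2500).
Jacobian J = [[0, 2·z - 2, 2·y], [-4·x - 4, 2·z + 2·sin(y), 2·y], [0, -2·y, 5]].
At the point, J = [[0.0000, -4.0000, 3.0000], [-12.0000, -0.005010, 3.0000], [0.0000, -3.0000, 5.0000]] (det J = -132.0000).
Solving J·Δ = −F gives Δ = (-0.6408, 0.6136, 2.8182).
Then the next iterate is (x, y, z)₁ = (1.3592, 2.1136, 1.8182).

(1.3592, 2.1136, 1.8182)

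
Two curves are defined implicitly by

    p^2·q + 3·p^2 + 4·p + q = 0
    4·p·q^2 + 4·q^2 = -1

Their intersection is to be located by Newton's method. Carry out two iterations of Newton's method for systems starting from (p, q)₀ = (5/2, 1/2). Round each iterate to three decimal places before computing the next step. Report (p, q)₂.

(0.374, -0.027)

At (5/2, 1/2): F = (32.375, 4.500).
Jacobian J = [[2·p·q + 6·p + 4, p^2 + 1], [4·q^2, 8·p·q + 8·q]].
At the point, J = [[21.500, 7.250], [1.000, 14.000]] (det J = 293.750).
Solving J·Δ = −F gives Δ = (-1.432, -0.219).
Then the next iterate is (p, q)₁ = (1.068, 0.281).
Round to (1.068, 0.281) and repeat: F = (8.29539, 1.65317), J = [[11.00822, 2.14062], [0.31584, 4.64886]].
Δ = (-0.694, -0.308), so (p, q)₂ = (0.374, -0.027).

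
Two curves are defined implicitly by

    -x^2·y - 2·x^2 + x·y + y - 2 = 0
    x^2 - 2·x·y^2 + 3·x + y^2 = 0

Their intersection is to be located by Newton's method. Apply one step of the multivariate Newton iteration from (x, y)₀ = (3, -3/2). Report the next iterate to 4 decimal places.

(-0.4167, -0.9250)

At (3, -3/2): F = (-12.5000, 6.7500).
Jacobian J = [[-2·x·y - 4·x + y, -x^2 + x + 1], [2·x - 2·y^2 + 3, -4·x·y + 2·y]].
At the point, J = [[-4.5000, -5.0000], [4.5000, 15.0000]] (det J = -45.0000).
Solving J·Δ = −F gives Δ = (-3.4167, 0.5750).
Then the next iterate is (x, y)₁ = (-0.4167, -0.9250).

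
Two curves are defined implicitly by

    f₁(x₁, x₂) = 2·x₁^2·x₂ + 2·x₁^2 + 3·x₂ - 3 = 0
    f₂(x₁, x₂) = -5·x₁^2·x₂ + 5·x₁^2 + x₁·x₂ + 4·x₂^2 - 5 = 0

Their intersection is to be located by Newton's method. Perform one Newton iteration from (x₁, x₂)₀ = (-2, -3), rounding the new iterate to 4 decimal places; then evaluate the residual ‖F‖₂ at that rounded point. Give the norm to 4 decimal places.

25.7803

At (-2, -3): F = (-28.0000, 117.0000).
Jacobian J = [[4·x₁·x₂ + 4·x₁, 2·x₁^2 + 3], [-10·x₁·x₂ + 10·x₁ + x₂, -5·x₁^2 + x₁ + 8·x₂]].
At the point, J = [[16.0000, 11.0000], [-83.0000, -46.0000]] (det J = 177.0000).
Solving J·Δ = −F gives Δ = (-0.0056, 2.5537).
Then the next iterate is (x₁, x₂)₁ = (-2.0056, -0.4463).
Re-evaluating at (-2.0056, -0.4463): F = (0.115540, 25.780046), so ‖F‖₂ = 25.7803.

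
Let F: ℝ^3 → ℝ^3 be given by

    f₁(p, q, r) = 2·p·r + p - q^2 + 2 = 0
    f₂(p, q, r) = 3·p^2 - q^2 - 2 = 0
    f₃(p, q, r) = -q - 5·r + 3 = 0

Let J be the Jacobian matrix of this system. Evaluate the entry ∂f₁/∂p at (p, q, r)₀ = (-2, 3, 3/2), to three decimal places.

4.000

∂f₁/∂p = 2·r + 1.
At (-2, 3, 3/2) this is 4.000.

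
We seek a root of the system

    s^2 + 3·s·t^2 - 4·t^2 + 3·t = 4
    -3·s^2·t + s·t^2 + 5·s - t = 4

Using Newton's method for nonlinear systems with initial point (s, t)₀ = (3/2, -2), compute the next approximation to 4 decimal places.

(1.7318, 0.2733)

At (3/2, -2): F = (-5.7500, 25.0000).
Jacobian J = [[2·s + 3·t^2, 6·s·t - 8·t + 3], [-6·s·t + t^2 + 5, -3·s^2 + 2·s·t - 1]].
At the point, J = [[15.0000, 1.0000], [27.0000, -13.7500]] (det J = -233.2500).
Solving J·Δ = −F gives Δ = (0.2318, 2.2733).
Then the next iterate is (s, t)₁ = (1.7318, 0.2733).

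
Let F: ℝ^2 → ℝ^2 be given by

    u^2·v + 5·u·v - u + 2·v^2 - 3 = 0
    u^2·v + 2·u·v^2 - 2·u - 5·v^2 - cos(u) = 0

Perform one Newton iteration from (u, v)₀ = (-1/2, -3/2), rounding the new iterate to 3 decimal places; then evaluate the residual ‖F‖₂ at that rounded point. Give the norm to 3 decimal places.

3.109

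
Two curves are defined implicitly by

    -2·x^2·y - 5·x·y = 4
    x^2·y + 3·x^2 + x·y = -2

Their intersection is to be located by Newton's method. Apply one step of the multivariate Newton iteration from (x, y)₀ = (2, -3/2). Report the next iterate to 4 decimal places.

(0.8485, -1.4697)

At (2, -3/2): F = (23.0000, 5.0000).
Jacobian J = [[-4·x·y - 5·y, -2·x^2 - 5·x], [2·x·y + 6·x + y, x^2 + x]].
At the point, J = [[19.5000, -18.0000], [4.5000, 6.0000]] (det J = 198.0000).
Solving J·Δ = −F gives Δ = (-1.1515, 0.0303).
Then the next iterate is (x, y)₁ = (0.8485, -1.4697).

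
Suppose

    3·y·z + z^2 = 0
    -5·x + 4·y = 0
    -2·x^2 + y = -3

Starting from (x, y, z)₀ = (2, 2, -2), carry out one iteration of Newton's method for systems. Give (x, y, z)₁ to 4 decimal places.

(1.6296, 2.0370, 2.1111)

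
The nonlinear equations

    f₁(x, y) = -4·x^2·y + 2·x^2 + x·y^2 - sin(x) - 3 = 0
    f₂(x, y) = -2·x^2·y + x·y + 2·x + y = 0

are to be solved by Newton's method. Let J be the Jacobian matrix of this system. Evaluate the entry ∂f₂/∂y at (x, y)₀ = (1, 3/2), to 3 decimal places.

∂f₂/∂y = -2·x^2 + x + 1.
At (1, 3/2) this is 0.000.

0.000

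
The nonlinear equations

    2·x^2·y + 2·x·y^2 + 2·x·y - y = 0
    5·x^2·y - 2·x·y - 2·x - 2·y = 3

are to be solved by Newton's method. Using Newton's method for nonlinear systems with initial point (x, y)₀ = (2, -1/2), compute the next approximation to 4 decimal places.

(-0.5000, -1.4643)

At (2, -1/2): F = (-4.5000, -14.0000).
Jacobian J = [[4·x·y + 2·y^2 + 2·y, 2·x^2 + 4·x·y + 2·x - 1], [10·x·y - 2·y - 2, 5·x^2 - 2·x - 2]].
At the point, J = [[-4.5000, 7.0000], [-11.0000, 14.0000]] (det J = 14.0000).
Solving J·Δ = −F gives Δ = (-2.5000, -0.9643).
Then the next iterate is (x, y)₁ = (-0.5000, -1.4643).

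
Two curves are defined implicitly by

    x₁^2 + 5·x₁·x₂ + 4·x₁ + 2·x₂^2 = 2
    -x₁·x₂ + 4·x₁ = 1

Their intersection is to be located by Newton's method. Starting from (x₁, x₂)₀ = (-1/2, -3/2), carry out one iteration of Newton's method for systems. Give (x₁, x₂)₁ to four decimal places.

(0.1657, -1.3230)

At (-1/2, -3/2): F = (4.5000, -3.7500).
Jacobian J = [[2·x₁ + 5·x₂ + 4, 5·x₁ + 4·x₂], [-x₂ + 4, -x₁]].
At the point, J = [[-4.5000, -8.5000], [5.5000, 0.5000]] (det J = 44.5000).
Solving J·Δ = −F gives Δ = (0.6657, 0.1770).
Then the next iterate is (x₁, x₂)₁ = (0.1657, -1.3230).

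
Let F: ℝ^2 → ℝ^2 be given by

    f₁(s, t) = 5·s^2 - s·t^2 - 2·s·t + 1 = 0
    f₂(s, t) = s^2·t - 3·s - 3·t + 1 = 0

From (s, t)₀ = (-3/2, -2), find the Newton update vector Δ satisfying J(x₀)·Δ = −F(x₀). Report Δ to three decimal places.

At (-3/2, -2): F = (12.250, 7.000).
Jacobian J = [[10·s - t^2 - 2·t, -2·s·t - 2·s], [2·s·t - 3, s^2 - 3]].
At the point, J = [[-15.000, -3.000], [3.000, -0.750]] (det J = 20.250).
Solving J·Δ = −F gives Δ = (-0.583, 7.000).

(-0.583, 7.000)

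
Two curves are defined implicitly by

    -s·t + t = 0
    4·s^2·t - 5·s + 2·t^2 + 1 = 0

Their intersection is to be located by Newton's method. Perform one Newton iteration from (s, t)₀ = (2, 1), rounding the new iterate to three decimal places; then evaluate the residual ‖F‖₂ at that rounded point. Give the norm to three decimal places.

At (2, 1): F = (-1.000, 9.000).
Jacobian J = [[-t, -s + 1], [8·s·t - 5, 4·s^2 + 4·t]].
At the point, J = [[-1.000, -1.000], [11.000, 20.000]] (det J = -9.000).
Solving J·Δ = −F gives Δ = (-1.222, 0.222).
Then the next iterate is (s, t)₁ = (0.778, 1.222).
Re-evaluating at (0.778, 1.222): F = (0.27128, 3.05520), so ‖F‖₂ = 3.067.

3.067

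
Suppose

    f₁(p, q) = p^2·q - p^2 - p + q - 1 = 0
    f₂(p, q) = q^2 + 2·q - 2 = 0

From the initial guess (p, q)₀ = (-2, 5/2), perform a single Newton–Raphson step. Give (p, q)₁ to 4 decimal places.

At (-2, 5/2): F = (9.5000, 9.2500).
Jacobian J = [[2·p·q - 2·p - 1, p^2 + 1], [0, 2·q + 2]].
At the point, J = [[-7.0000, 5.0000], [0.0000, 7.0000]] (det J = -49.0000).
Solving J·Δ = −F gives Δ = (0.4133, -1.3214).
Then the next iterate is (p, q)₁ = (-1.5867, 1.1786).

(-1.5867, 1.1786)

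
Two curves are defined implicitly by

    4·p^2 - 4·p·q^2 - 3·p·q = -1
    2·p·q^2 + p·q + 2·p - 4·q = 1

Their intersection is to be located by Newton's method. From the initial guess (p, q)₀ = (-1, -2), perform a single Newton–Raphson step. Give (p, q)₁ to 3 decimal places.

At (-1, -2): F = (15.000, -1.000).
Jacobian J = [[8·p - 4·q^2 - 3·q, -8·p·q - 3·p], [2·q^2 + q + 2, 4·p·q + p - 4]].
At the point, J = [[-18.000, -13.000], [8.000, 3.000]] (det J = 50.000).
Solving J·Δ = −F gives Δ = (-0.640, 2.040).
Then the next iterate is (p, q)₁ = (-1.640, 0.040).

(-1.640, 0.040)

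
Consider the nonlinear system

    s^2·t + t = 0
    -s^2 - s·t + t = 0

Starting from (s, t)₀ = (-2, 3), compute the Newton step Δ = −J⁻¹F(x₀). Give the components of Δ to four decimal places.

At (-2, 3): F = (15.0000, 5.0000).
Jacobian J = [[2·s·t, s^2 + 1], [-2·s - t, -s + 1]].
At the point, J = [[-12.0000, 5.0000], [1.0000, 3.0000]] (det J = -41.0000).
Solving J·Δ = −F gives Δ = (0.4878, -1.8293).

(0.4878, -1.8293)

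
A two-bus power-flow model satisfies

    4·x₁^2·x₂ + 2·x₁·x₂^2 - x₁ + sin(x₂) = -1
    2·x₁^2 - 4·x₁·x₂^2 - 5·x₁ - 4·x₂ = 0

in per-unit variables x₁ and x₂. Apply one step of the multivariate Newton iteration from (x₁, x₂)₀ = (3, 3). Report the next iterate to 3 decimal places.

At (3, 3): F = (160.14112, -117.000).
Jacobian J = [[8·x₁·x₂ + 2·x₂^2 - 1, 4·x₁^2 + 4·x₁·x₂ + cos(x₂)], [4·x₁ - 4·x₂^2 - 5, -8·x₁·x₂ - 4]].
At the point, J = [[89.000, 71.01001], [-29.000, -76.000]] (det J = -4704.70978).
Solving J·Δ = −F gives Δ = (-0.821, -1.226).
Then the next iterate is (x₁, x₂)₁ = (2.179, 1.774).

(2.179, 1.774)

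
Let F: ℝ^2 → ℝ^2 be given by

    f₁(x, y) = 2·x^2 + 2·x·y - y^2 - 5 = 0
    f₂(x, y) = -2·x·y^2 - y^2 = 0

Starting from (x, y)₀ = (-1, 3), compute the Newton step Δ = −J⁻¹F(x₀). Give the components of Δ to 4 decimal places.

(-0.2727, -2.3182)

At (-1, 3): F = (-18.0000, 9.0000).
Jacobian J = [[4·x + 2·y, 2·x - 2·y], [-2·y^2, -4·x·y - 2·y]].
At the point, J = [[2.0000, -8.0000], [-18.0000, 6.0000]] (det J = -132.0000).
Solving J·Δ = −F gives Δ = (-0.2727, -2.3182).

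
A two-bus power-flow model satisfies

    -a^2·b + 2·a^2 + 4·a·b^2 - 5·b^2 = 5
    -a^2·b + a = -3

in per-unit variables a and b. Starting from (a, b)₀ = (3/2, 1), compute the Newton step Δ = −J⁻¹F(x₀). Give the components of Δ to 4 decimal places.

(0.2769, 0.7538)

At (3/2, 1): F = (-1.7500, 2.2500).
Jacobian J = [[-2·a·b + 4·a + 4·b^2, -a^2 + 8·a·b - 10·b], [-2·a·b + 1, -a^2]].
At the point, J = [[7.0000, -0.2500], [-2.0000, -2.2500]] (det J = -16.2500).
Solving J·Δ = −F gives Δ = (0.2769, 0.7538).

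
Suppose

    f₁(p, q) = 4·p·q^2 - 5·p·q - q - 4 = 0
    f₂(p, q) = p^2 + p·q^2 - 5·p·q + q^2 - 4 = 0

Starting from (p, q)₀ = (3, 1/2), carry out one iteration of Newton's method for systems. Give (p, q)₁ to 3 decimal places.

At (3, 1/2): F = (-9.000, -1.500).
Jacobian J = [[4·q^2 - 5·q, 8·p·q - 5·p - 1], [2·p + q^2 - 5·q, 2·p·q - 5·p + 2·q]].
At the point, J = [[-1.500, -4.000], [3.750, -11.000]] (det J = 31.500).
Solving J·Δ = −F gives Δ = (-2.952, -1.143).
Then the next iterate is (p, q)₁ = (0.048, -0.643).

(0.048, -0.643)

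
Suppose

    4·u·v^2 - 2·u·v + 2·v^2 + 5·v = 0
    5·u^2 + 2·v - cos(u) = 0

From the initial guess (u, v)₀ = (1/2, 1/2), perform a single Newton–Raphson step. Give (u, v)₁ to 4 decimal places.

At (1/2, 1/2): F = (3.0000, 1.372417).
Jacobian J = [[4·v^2 - 2·v, 8·u·v - 2·u + 4·v + 5], [10·u + sin(u), 2]].
At the point, J = [[0.0000, 8.0000], [5.479426, 2.0000]] (det J = -43.835404).
Solving J·Δ = −F gives Δ = (-0.1136, -0.3750).
Then the next iterate is (u, v)₁ = (0.3864, 0.1250).

(0.3864, 0.1250)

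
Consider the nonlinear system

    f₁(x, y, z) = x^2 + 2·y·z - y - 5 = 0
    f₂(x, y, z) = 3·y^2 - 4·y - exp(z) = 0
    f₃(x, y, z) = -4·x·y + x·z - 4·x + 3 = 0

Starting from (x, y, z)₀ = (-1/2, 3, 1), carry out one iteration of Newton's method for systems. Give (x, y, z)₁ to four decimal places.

At (-1/2, 3, 1): F = (-1.7500, 12.281718, 10.5000).
Jacobian J = [[2·x, 2·z - 1, 2·y], [0, 6·y - 4, -exp(z)], [-4·y + z - 4, -4·x, x]].
At the point, J = [[-1.0000, 1.0000, 6.0000], [0.0000, 14.0000, -2.718282], [-15.0000, 2.0000, -0.5000]] (det J = 1302.337664).
Solving J·Δ = −F gives Δ = (0.5792, -0.7768, 0.5177).
Then the next iterate is (x, y, z)₁ = (0.0792, 2.2232, 1.5177).

(0.0792, 2.2232, 1.5177)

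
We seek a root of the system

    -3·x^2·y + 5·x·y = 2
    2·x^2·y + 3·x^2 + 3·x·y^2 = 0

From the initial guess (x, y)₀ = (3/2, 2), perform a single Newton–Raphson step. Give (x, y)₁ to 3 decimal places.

At (3/2, 2): F = (-0.500, 33.750).
Jacobian J = [[-6·x·y + 5·y, -3·x^2 + 5·x], [4·x·y + 6·x + 3·y^2, 2·x^2 + 6·x·y]].
At the point, J = [[-8.000, 0.750], [33.000, 22.500]] (det J = -204.750).
Solving J·Δ = −F gives Δ = (-0.179, -1.238).
Then the next iterate is (x, y)₁ = (1.321, 0.762).

(1.321, 0.762)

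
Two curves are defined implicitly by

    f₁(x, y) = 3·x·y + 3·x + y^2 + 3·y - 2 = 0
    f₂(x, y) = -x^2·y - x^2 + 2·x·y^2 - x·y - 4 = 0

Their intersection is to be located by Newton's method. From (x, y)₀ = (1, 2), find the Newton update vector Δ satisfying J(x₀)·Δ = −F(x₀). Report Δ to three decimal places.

At (1, 2): F = (17.000, -1.000).
Jacobian J = [[3·y + 3, 3·x + 2·y + 3], [-2·x·y - 2·x + 2·y^2 - y, -x^2 + 4·x·y - x]].
At the point, J = [[9.000, 10.000], [0.000, 6.000]] (det J = 54.000).
Solving J·Δ = −F gives Δ = (-2.074, 0.167).

(-2.074, 0.167)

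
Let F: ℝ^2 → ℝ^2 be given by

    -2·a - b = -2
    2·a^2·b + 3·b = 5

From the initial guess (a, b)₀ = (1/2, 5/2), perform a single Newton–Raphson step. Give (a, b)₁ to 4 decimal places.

(-0.2500, 2.5000)

At (1/2, 5/2): F = (-1.5000, 3.7500).
Jacobian J = [[-2, -1], [4·a·b, 2·a^2 + 3]].
At the point, J = [[-2.0000, -1.0000], [5.0000, 3.5000]] (det J = -2.0000).
Solving J·Δ = −F gives Δ = (-0.7500, 0.0000).
Then the next iterate is (a, b)₁ = (-0.2500, 2.5000).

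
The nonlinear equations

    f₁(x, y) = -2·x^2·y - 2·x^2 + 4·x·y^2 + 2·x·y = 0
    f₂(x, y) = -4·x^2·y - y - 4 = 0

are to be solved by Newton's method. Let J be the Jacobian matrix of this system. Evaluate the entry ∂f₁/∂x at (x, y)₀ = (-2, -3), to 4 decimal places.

14.0000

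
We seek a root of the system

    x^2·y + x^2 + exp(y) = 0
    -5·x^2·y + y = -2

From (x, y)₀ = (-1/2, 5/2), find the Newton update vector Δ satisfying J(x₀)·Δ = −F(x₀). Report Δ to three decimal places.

(-0.132, -1.087)

At (-1/2, 5/2): F = (13.05749, 1.375).
Jacobian J = [[2·x·y + 2·x, x^2 + exp(y)], [-10·x·y, -5·x^2 + 1]].
At the point, J = [[-3.500, 12.43249], [12.500, -0.250]] (det J = -154.53117).
Solving J·Δ = −F gives Δ = (-0.132, -1.087).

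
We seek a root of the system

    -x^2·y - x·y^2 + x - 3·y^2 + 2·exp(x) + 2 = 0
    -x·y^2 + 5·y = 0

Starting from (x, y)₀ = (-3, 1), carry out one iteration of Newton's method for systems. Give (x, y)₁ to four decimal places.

At (-3, 1): F = (-9.900426, 8.0000).
Jacobian J = [[-2·x·y - y^2 + 2·exp(x) + 1, -x^2 - 2·x·y - 6·y], [-y^2, -2·x·y + 5]].
At the point, J = [[6.099574, -9.0000], [-1.0000, 11.0000]] (det J = 58.095316).
Solving J·Δ = −F gives Δ = (0.6352, -0.6695).
Then the next iterate is (x, y)₁ = (-2.3648, 0.3305).

(-2.3648, 0.3305)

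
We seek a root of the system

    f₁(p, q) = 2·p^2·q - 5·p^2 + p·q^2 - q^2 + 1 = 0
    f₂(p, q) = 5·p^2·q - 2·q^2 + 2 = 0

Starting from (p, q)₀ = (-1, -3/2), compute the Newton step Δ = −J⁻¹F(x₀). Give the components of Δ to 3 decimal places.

(0.576, 0.124)

At (-1, -3/2): F = (-11.500, -10.000).
Jacobian J = [[4·p·q - 10·p + q^2, 2·p^2 + 2·p·q - 2·q], [10·p·q, 5·p^2 - 4·q]].
At the point, J = [[18.250, 8.000], [15.000, 11.000]] (det J = 80.750).
Solving J·Δ = −F gives Δ = (0.576, 0.124).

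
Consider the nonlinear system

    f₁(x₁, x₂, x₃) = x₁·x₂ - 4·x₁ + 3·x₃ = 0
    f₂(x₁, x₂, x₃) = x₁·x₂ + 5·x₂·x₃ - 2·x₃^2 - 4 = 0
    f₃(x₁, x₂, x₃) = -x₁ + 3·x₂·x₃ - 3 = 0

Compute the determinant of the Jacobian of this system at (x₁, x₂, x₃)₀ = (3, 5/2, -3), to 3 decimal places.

-429.000

J = [[x₂ - 4, x₁, 3], [x₂, x₁ + 5·x₃, 5·x₂ - 4·x₃], [-1, 3·x₃, 3·x₂]].
At the point, J = [[-1.500, 3.000, 3.000], [2.500, -12.000, 24.500], [-1.000, -9.000, 7.500]].
det J = -429.000.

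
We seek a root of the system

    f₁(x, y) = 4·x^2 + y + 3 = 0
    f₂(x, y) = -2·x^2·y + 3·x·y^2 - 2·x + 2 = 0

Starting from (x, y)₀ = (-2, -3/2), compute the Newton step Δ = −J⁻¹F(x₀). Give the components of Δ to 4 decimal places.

(1.1162, 0.3592)

At (-2, -3/2): F = (17.5000, 4.5000).
Jacobian J = [[8·x, 1], [-4·x·y + 3·y^2 - 2, -2·x^2 + 6·x·y]].
At the point, J = [[-16.0000, 1.0000], [-7.2500, 10.0000]] (det J = -152.7500).
Solving J·Δ = −F gives Δ = (1.1162, 0.3592).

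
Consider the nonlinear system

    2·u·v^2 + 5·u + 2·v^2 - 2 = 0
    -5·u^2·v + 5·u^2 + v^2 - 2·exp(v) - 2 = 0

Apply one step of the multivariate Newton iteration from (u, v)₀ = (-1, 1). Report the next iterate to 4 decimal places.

At (-1, 1): F = (-7.0000, -6.436564).
Jacobian J = [[2·v^2 + 5, 4·u·v + 4·v], [-10·u·v + 10·u, -5·u^2 + 2·v - 2·exp(v)]].
At the point, J = [[7.0000, 0.0000], [0.0000, -8.436564]] (det J = -59.055946).
Solving J·Δ = −F gives Δ = (1.0000, -0.7629).
Then the next iterate is (u, v)₁ = (0.0000, 0.2371).

(0.0000, 0.2371)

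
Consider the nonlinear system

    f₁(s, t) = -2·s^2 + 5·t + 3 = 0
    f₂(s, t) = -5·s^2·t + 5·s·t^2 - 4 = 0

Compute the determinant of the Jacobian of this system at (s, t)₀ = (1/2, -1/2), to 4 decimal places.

J = [[-4·s, 5], [-10·s·t + 5·t^2, -5·s^2 + 10·s·t]].
At the point, J = [[-2.0000, 5.0000], [3.7500, -3.7500]].
det J = -11.2500.

-11.2500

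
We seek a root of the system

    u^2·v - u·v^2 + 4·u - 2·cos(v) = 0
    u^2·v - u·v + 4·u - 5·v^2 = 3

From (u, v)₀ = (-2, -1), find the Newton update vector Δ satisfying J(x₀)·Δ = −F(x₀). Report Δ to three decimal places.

(1.686, 0.427)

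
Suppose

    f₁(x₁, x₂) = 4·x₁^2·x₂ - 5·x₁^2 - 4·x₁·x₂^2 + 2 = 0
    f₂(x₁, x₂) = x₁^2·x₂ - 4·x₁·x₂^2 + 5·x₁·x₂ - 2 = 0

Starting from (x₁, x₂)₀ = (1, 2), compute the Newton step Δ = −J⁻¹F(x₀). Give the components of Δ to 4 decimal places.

(-0.5000, -0.5000)

At (1, 2): F = (-11.0000, -6.0000).
Jacobian J = [[8·x₁·x₂ - 10·x₁ - 4·x₂^2, 4·x₁^2 - 8·x₁·x₂], [2·x₁·x₂ - 4·x₂^2 + 5·x₂, x₁^2 - 8·x₁·x₂ + 5·x₁]].
At the point, J = [[-10.0000, -12.0000], [-2.0000, -10.0000]] (det J = 76.0000).
Solving J·Δ = −F gives Δ = (-0.5000, -0.5000).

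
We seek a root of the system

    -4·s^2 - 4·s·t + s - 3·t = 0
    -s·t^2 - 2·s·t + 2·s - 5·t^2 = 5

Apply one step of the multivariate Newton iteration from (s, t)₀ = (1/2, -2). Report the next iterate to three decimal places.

At (1/2, -2): F = (9.500, -24.000).
Jacobian J = [[-8·s - 4·t + 1, -4·s - 3], [-t^2 - 2·t + 2, -2·s·t - 2·s - 10·t]].
At the point, J = [[5.000, -5.000], [2.000, 21.000]] (det J = 115.000).
Solving J·Δ = −F gives Δ = (-0.691, 1.209).
Then the next iterate is (s, t)₁ = (-0.191, -0.791).

(-0.191, -0.791)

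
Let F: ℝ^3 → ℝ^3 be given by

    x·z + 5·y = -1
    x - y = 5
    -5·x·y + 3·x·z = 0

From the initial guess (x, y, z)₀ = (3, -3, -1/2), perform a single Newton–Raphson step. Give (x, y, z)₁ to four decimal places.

At (3, -3, -1/2): F = (-15.5000, 1.0000, 40.5000).
Jacobian J = [[z, 5, x], [1, -1, 0], [-5·y + 3·z, -5·x, 3·x]].
At the point, J = [[-0.5000, 5.0000, 3.0000], [1.0000, -1.0000, 0.0000], [13.5000, -15.0000, 9.0000]] (det J = -45.0000).
Solving J·Δ = −F gives Δ = (3.8000, 4.8000, -2.2000).
Then the next iterate is (x, y, z)₁ = (6.8000, 1.8000, -2.7000).

(6.8000, 1.8000, -2.7000)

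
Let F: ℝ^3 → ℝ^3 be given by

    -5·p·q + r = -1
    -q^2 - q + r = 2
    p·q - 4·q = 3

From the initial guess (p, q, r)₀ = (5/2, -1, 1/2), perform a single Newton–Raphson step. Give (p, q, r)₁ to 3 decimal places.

(0.429, -0.619, 1.619)

At (5/2, -1, 1/2): F = (14.000, -1.500, -1.500).
Jacobian J = [[-5·q, -5·p, 1], [0, -2·q - 1, 1], [q, p - 4, 0]].
At the point, J = [[5.000, -12.500, 1.000], [0.000, 1.000, 1.000], [-1.000, -1.500, 0.000]] (det J = 21.000).
Solving J·Δ = −F gives Δ = (-2.071, 0.381, 1.119).
Then the next iterate is (p, q, r)₁ = (0.429, -0.619, 1.619).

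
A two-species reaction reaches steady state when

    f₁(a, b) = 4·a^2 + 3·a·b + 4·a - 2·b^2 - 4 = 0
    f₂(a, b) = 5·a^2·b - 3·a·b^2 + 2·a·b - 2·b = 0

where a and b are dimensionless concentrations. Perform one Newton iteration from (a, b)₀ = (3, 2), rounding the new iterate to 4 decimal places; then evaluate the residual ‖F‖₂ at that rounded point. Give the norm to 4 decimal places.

21.4250

At (3, 2): F = (54.0000, 62.0000).
Jacobian J = [[8·a + 3·b + 4, 3·a - 4·b], [10·a·b - 3·b^2 + 2·b, 5·a^2 - 6·a·b + 2·a - 2]].
At the point, J = [[34.0000, 1.0000], [52.0000, 13.0000]] (det J = 390.0000).
Solving J·Δ = −F gives Δ = (-1.6410, 1.7949).
Then the next iterate is (a, b)₁ = (1.3590, 3.7949).
Re-evaluating at (1.3590, 3.7949): F = (-4.507201, -20.945580), so ‖F‖₂ = 21.4250.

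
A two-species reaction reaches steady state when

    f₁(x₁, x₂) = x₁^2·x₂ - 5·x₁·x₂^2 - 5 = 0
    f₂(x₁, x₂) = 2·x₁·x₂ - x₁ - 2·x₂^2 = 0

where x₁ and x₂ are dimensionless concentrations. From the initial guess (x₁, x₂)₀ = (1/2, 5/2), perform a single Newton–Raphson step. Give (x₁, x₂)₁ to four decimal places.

(0.3331, 1.2591)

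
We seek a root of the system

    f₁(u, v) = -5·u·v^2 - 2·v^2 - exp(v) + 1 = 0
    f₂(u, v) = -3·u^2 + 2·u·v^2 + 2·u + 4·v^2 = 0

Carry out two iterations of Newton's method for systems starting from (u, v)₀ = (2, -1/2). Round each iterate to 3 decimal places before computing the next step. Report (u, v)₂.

(0.898, -0.253)

At (2, -1/2): F = (-2.60653, -6.000).
Jacobian J = [[-5·v^2, -10·u·v - 4·v - exp(v)], [-6·u + 2·v^2 + 2, 4·u·v + 8·v]].
At the point, J = [[-1.250, 11.39347], [-9.500, -8.000]] (det J = 118.23796).
Solving J·Δ = −F gives Δ = (-0.755, 0.146).
Then the next iterate is (u, v)₁ = (1.245, -0.354).
Round to (1.245, -0.354) and repeat: F = (-0.73260, -1.34677), J = [[-0.62658, 5.12143], [-5.21937, -4.59492]].
Δ = (-0.347, 0.101), so (u, v)₂ = (0.898, -0.253).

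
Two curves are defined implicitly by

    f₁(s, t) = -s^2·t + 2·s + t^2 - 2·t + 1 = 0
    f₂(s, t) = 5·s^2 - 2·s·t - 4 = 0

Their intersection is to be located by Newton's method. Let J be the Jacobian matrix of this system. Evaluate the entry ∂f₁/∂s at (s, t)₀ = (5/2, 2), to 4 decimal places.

-8.0000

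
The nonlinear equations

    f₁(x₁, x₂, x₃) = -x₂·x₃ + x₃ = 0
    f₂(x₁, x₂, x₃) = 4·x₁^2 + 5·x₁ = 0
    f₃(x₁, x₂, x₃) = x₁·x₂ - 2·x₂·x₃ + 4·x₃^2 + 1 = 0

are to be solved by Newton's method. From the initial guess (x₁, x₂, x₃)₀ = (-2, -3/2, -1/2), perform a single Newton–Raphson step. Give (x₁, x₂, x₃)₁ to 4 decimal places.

(-1.4545, 1.2273, -0.5455)

At (-2, -3/2, -1/2): F = (-1.2500, 6.0000, 3.5000).
Jacobian J = [[0, -x₃, -x₂ + 1], [8·x₁ + 5, 0, 0], [x₂, x₁ - 2·x₃, -2·x₂ + 8·x₃]].
At the point, J = [[0.0000, 0.5000, 2.5000], [-11.0000, 0.0000, 0.0000], [-1.5000, -1.0000, -1.0000]] (det J = 22.0000).
Solving J·Δ = −F gives Δ = (0.5455, 2.7273, -0.0455).
Then the next iterate is (x₁, x₂, x₃)₁ = (-1.4545, 1.2273, -0.5455).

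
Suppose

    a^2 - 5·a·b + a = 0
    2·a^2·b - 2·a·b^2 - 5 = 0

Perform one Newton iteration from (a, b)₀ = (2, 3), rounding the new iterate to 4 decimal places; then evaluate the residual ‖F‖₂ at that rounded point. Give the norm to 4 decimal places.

At (2, 3): F = (-24.0000, -17.0000).
Jacobian J = [[2·a - 5·b + 1, -5·a], [4·a·b - 2·b^2, 2·a^2 - 4·a·b]].
At the point, J = [[-10.0000, -10.0000], [6.0000, -16.0000]] (det J = 220.0000).
Solving J·Δ = −F gives Δ = (-0.9727, -1.4273).
Then the next iterate is (a, b)₁ = (1.0273, 1.5727).
Re-evaluating at (1.0273, 1.5727): F = (-5.995528, -6.762334), so ‖F‖₂ = 9.0375.

9.0375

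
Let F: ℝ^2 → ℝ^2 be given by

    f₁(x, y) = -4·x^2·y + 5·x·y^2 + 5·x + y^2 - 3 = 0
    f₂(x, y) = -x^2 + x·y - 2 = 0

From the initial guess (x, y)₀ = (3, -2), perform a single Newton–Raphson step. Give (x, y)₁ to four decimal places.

At (3, -2): F = (148.0000, -17.0000).
Jacobian J = [[-8·x·y + 5·y^2 + 5, -4·x^2 + 10·x·y + 2·y], [-2·x + y, x]].
At the point, J = [[73.0000, -100.0000], [-8.0000, 3.0000]] (det J = -581.0000).
Solving J·Δ = −F gives Δ = (-2.1618, -0.0981).
Then the next iterate is (x, y)₁ = (0.8382, -2.0981).

(0.8382, -2.0981)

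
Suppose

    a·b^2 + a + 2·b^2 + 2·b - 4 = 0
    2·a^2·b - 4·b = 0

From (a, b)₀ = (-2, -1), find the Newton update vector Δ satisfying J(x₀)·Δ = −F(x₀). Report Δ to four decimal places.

At (-2, -1): F = (-8.0000, -4.0000).
Jacobian J = [[b^2 + 1, 2·a·b + 4·b + 2], [4·a·b, 2·a^2 - 4]].
At the point, J = [[2.0000, 2.0000], [8.0000, 4.0000]] (det J = -8.0000).
Solving J·Δ = −F gives Δ = (-3.0000, 7.0000).

(-3.0000, 7.0000)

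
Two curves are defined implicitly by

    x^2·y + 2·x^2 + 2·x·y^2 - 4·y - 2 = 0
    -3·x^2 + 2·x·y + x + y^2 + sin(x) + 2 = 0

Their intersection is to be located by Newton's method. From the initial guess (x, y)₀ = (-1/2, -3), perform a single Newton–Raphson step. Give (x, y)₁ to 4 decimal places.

At (-1/2, -3): F = (0.7500, 12.270574).
Jacobian J = [[2·x·y + 4·x + 2·y^2, x^2 + 4·x·y - 4], [-6·x + 2·y + cos(x) + 1, 2·x + 2·y]].
At the point, J = [[19.0000, 2.2500], [-1.122417, -7.0000]] (det J = -130.474561).
Solving J·Δ = −F gives Δ = (-0.2518, 1.7933).
Then the next iterate is (x, y)₁ = (-0.7518, -1.2067).

(-0.7518, -1.2067)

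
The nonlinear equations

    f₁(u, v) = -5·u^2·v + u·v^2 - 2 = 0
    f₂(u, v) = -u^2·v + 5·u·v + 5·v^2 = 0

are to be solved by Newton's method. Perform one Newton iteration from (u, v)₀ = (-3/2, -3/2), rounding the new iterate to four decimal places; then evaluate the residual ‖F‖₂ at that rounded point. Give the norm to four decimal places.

At (-3/2, -3/2): F = (11.5000, 25.8750).
Jacobian J = [[-10·u·v + v^2, -5·u^2 + 2·u·v], [-2·u·v + 5·v, -u^2 + 5·u + 10·v]].
At the point, J = [[-20.2500, -6.7500], [-12.0000, -24.7500]] (det J = 420.1875).
Solving J·Δ = −F gives Δ = (0.2617, 0.9186).
Then the next iterate is (u, v)₁ = (-1.2383, -0.5814).
Re-evaluating at (-1.2383, -0.5814): F = (2.038978, 6.181379), so ‖F‖₂ = 6.5090.

6.5090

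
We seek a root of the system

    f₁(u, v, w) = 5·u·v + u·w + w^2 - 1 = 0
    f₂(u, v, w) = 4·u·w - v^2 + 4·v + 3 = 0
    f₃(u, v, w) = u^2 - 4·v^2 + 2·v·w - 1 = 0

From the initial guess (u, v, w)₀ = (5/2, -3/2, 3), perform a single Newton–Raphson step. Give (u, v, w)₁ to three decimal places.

(1.211, -0.684, 1.500)

At (5/2, -3/2, 3): F = (-3.250, 24.750, -12.750).
Jacobian J = [[5·v + w, 5·u, u + 2·w], [4·w, -2·v + 4, 4·u], [2·u, -8·v + 2·w, 2·v]].
At the point, J = [[-4.500, 12.500, 8.500], [12.000, 7.000, 10.000], [5.000, 18.000, -3.000]] (det J = 3518.000).
Solving J·Δ = −F gives Δ = (-1.289, 0.816, -1.500).
Then the next iterate is (u, v, w)₁ = (1.211, -0.684, 1.500).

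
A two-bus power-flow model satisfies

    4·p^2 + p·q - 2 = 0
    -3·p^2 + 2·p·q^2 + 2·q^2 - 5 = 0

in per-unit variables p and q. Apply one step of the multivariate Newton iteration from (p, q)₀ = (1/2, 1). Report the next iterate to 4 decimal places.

At (1/2, 1): F = (-0.5000, -2.7500).
Jacobian J = [[8·p + q, p], [-6·p + 2·q^2, 4·p·q + 4·q]].
At the point, J = [[5.0000, 0.5000], [-1.0000, 6.0000]] (det J = 30.5000).
Solving J·Δ = −F gives Δ = (0.0533, 0.4672).
Then the next iterate is (p, q)₁ = (0.5533, 1.4672).

(0.5533, 1.4672)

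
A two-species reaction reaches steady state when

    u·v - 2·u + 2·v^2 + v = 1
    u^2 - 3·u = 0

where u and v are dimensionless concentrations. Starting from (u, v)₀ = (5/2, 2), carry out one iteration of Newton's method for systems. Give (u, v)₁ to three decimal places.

(3.125, 1.217)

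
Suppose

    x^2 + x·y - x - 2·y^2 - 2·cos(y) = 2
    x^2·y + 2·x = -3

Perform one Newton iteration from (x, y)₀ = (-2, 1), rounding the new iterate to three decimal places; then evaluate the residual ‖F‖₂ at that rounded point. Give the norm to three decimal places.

At (-2, 1): F = (-1.08060, 3.000).
Jacobian J = [[2·x + y - 1, x - 4·y + 2·sin(y)], [2·x·y + 2, x^2]].
At the point, J = [[-4.000, -4.31706], [-2.000, 4.000]] (det J = -24.63412).
Solving J·Δ = −F gives Δ = (0.350, -0.575).
Then the next iterate is (x, y)₁ = (-1.650, 0.425).
Re-evaluating at (-1.650, 0.425): F = (-0.51208, 0.85706), so ‖F‖₂ = 0.998.

0.998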